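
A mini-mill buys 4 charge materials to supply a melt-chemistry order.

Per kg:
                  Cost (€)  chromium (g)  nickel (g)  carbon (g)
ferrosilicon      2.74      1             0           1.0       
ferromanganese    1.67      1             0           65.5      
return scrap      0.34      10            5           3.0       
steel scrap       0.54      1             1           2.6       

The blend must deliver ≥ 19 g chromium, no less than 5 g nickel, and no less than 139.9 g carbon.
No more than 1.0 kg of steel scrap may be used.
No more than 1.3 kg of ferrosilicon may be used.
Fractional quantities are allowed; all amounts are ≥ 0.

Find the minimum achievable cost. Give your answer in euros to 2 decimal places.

Set it up as a linear program. Let x1 = kg of ferrosilicon, x2 = kg of ferromanganese, x3 = kg of return scrap, x4 = kg of steel scrap.
min 2.74x1 + 1.67x2 + 0.34x3 + 0.54x4 s.t.:
  1x1 + 1x2 + 10x3 + 1x4 ≥ 19   (chromium)
  5x3 + 1x4 ≥ 5   (nickel)
  1x1 + 65.5x2 + 3x3 + 2.6x4 ≥ 139.9   (carbon)
  x4 ≤ 1
  x1 ≤ 1.3
  x1, x2, x3, x4 ≥ 0.
The cheapest feasible vertex uses only ferromanganese, return scrap; ferrosilicon, steel scrap are not used. Binding constraints: chromium and carbon.
So ferromanganese = 2.058 kg, return scrap = 1.694 kg.
Objective = 1.67·2.058 + 0.34·1.694 = 4.0128.

€4.01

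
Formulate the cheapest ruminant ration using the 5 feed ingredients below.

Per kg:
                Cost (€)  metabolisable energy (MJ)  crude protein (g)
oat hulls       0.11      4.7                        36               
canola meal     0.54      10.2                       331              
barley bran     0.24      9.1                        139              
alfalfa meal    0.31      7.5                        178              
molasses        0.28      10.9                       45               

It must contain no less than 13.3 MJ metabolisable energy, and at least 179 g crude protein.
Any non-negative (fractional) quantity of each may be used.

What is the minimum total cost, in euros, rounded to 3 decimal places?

Let x1 = kg of oat hulls, x2 = kg of canola meal, x3 = kg of barley bran, x4 = kg of alfalfa meal, x5 = kg of molasses.
Minimize 0.11x1 + 0.54x2 + 0.24x3 + 0.31x4 + 0.28x5 with:
  4.7x1 + 10.2x2 + 9.1x3 + 7.5x4 + 10.9x5 ≥ 13.3   (metabolisable energy)
  36x1 + 331x2 + 139x3 + 178x4 + 45x5 ≥ 179   (crude protein)
  x1, x2, x3, x4, x5 ≥ 0.
The cheapest feasible vertex uses only oat hulls, barley bran; canola meal, alfalfa meal, molasses are not used. There the metabolisable energy and crude protein constraints are tight.
Solving gives x1 = 0.6749, x3 = 1.113.
Total cost: 0.11·0.6749 + 0.24·1.113 = 0.34136.

€0.341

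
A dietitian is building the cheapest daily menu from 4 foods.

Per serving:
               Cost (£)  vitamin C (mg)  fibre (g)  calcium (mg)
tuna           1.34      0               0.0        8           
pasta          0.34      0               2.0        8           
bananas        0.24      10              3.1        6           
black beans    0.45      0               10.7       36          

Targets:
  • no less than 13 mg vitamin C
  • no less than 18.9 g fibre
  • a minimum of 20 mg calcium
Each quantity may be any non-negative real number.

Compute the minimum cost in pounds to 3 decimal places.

Let x1 = servings of tuna, x2 = servings of pasta, x3 = servings of bananas, x4 = servings of black beans.
Minimize 1.34x1 + 0.34x2 + 0.24x3 + 0.45x4 subject to:
  10x3 ≥ 13   (vitamin C)
  2x2 + 3.1x3 + 10.7x4 ≥ 18.9   (fibre)
  8x1 + 8x2 + 6x3 + 36x4 ≥ 20   (calcium)
  x1, x2, x3, x4 ≥ 0.
The minimum-cost mix takes nothing from tuna, pasta — only bananas, black beans. The vitamin C and fibre requirements are met with equality.
So bananas = 1.3 servings, black beans = 1.3897 servings.
Total cost: 0.24·1.3 + 0.45·1.3897 = 0.93737.

£0.937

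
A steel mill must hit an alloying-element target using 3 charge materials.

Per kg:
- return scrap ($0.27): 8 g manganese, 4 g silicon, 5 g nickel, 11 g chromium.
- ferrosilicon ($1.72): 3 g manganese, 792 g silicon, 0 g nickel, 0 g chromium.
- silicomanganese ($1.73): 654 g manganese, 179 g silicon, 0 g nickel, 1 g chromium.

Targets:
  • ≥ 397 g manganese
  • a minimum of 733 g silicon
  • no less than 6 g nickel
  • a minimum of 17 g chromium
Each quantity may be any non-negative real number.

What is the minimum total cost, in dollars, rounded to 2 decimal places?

This is a linear program. Let x1 = kg of return scrap, x2 = kg of ferrosilicon, x3 = kg of silicomanganese.
min 0.27x1 + 1.72x2 + 1.73x3 with:
  8x1 + 3x2 + 654x3 ≥ 397   (manganese)
  4x1 + 792x2 + 179x3 ≥ 733   (silicon)
  5x1 ≥ 6   (nickel)
  11x1 + 1x3 ≥ 17   (chromium)
  x1, x2, x3 ≥ 0.
The optimal mix uses every input. The manganese, silicon, chromium requirements are met with equality.
That vertex is x1 = 1.492, x2 = 0.7857, x3 = 0.5852.
Hence cost = 0.27·1.492 + 1.72·0.7857 + 1.73·0.5852 = $2.7666.

$2.77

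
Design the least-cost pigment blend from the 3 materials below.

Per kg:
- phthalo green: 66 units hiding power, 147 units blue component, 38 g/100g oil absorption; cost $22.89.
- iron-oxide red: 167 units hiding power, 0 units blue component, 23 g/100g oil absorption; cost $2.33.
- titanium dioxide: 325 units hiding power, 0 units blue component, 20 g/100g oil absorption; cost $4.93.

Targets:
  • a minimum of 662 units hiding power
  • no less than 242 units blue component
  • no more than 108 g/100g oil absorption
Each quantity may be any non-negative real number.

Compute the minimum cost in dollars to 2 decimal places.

$45.89

Set it up as a linear program. Let x1 = kg of phthalo green, x2 = kg of iron-oxide red, x3 = kg of titanium dioxide.
min 22.89x1 + 2.33x2 + 4.93x3 subject to:
  66x1 + 167x2 + 325x3 ≥ 662   (hiding power)
  147x1 ≥ 242   (blue component)
  38x1 + 23x2 + 20x3 ≤ 108   (oil absorption)
  x1, x2, x3 ≥ 0.
All 3 inputs are positive at the optimum. The hiding power, blue component, oil absorption requirements are met with equality.
Solving gives x1 = 1.646, x2 = 0.8952, x3 = 1.243.
Hence cost = 22.89·1.646 + 2.33·0.8952 + 4.93·1.243 = $45.8907.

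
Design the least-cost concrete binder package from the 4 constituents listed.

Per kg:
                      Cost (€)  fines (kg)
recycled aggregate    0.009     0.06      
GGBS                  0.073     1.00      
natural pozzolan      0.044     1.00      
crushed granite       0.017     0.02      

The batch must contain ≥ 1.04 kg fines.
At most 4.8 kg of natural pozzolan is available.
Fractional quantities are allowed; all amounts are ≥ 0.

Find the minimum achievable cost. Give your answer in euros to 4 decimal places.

€0.0458

Treat it as an LP. Let x1 = kg of recycled aggregate, x2 = kg of GGBS, x3 = kg of natural pozzolan, x4 = kg of crushed granite.
Minimise 0.009x1 + 0.073x2 + 0.044x3 + 0.017x4 s.t.:
  0.06x1 + 1x2 + 1x3 + 0.02x4 ≥ 1.04   (fines)
  x3 ≤ 4.8
  x1, x2, x3, x4 ≥ 0.
At the optimum only natural pozzolan is positive (recycled aggregate, GGBS, crushed granite = 0). The fines requirement is met with equality.
So natural pozzolan = 1.04 kg.
Total cost: 0.044·1.04 = 0.045760.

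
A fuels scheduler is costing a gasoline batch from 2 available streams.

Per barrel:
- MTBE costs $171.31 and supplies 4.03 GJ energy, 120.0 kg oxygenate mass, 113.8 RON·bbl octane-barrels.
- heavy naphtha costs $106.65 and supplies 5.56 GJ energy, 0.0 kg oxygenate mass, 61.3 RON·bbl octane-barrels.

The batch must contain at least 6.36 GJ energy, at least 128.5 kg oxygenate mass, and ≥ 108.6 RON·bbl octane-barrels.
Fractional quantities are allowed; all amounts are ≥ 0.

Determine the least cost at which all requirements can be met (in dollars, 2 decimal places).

Treat it as an LP. Let x1 = barrels of MTBE, x2 = barrels of heavy naphtha.
min 171.31x1 + 106.65x2 subject to:
  4.03x1 + 5.56x2 ≥ 6.36   (energy)
  120x1 ≥ 128.5   (oxygenate mass)
  113.8x1 + 61.3x2 ≥ 108.6   (octane-barrels)
  x1, x2 ≥ 0.
Both inputs are positive at the optimum. There the energy and oxygenate mass constraints are tight.
Optimal quantities: MTBE = 1.0708 barrels, heavy naphtha = 0.36772 barrels.
Cost = 171.31·1.0708 + 106.65·0.36772 = 222.6561.

$222.66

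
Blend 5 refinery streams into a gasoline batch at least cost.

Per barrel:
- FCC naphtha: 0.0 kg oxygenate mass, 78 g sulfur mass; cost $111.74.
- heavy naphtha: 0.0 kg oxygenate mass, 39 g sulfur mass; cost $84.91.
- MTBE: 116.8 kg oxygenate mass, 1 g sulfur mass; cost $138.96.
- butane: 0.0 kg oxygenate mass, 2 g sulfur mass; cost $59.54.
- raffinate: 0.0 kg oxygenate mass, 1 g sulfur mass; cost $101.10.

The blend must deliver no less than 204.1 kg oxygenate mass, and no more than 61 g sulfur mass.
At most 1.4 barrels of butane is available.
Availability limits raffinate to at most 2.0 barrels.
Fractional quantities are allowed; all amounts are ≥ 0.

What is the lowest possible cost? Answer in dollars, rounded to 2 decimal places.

$242.82

Set it up as a linear program. Let x1 = barrels of FCC naphtha, x2 = barrels of heavy naphtha, x3 = barrels of MTBE, x4 = barrels of butane, x5 = barrels of raffinate.
Minimize 111.74x1 + 84.91x2 + 138.96x3 + 59.54x4 + 101.1x5 subject to:
  116.8x3 ≥ 204.1   (oxygenate mass)
  78x1 + 39x2 + 1x3 + 2x4 + 1x5 ≤ 61   (sulfur mass)
  x4 ≤ 1.4
  x5 ≤ 2
  x1, x2, x3, x4, x5 ≥ 0.
At the optimum only MTBE is positive (FCC naphtha, heavy naphtha, butane, raffinate = 0). Binding constraint: oxygenate mass.
So MTBE = 1.7474 barrels.
Objective = 138.96·1.7474 = 242.8187.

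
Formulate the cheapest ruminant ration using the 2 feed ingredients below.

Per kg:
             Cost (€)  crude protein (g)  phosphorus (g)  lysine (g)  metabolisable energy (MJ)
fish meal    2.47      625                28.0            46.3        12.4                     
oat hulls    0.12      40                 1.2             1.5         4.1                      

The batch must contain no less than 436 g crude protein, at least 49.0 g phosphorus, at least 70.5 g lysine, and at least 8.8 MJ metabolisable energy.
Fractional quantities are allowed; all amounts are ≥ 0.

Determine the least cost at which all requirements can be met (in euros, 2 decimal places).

Let x1 = kg of fish meal, x2 = kg of oat hulls.
Minimize 2.47x1 + 0.12x2 subject to:
  625x1 + 40x2 ≥ 436   (crude protein)
  28x1 + 1.2x2 ≥ 49   (phosphorus)
  46.3x1 + 1.5x2 ≥ 70.5   (lysine)
  12.4x1 + 4.1x2 ≥ 8.8   (metabolisable energy)
  x1, x2 ≥ 0.
The cheapest feasible vertex uses only fish meal; oat hulls is not used. The phosphorus requirement is met with equality.
Solving gives x1 = 1.75.
Objective = 2.47·1.75 = 4.3225.

€4.32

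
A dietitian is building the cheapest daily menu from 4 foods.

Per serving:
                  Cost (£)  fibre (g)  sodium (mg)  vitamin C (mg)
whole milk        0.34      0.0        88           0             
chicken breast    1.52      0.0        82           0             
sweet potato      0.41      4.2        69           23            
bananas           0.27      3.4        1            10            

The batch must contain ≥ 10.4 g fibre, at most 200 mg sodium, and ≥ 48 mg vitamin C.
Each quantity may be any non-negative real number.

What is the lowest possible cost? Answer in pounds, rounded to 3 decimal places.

Let x1 = servings of whole milk, x2 = servings of chicken breast, x3 = servings of sweet potato, x4 = servings of bananas.
Minimize 0.34x1 + 1.52x2 + 0.41x3 + 0.27x4 s.t.:
  4.2x3 + 3.4x4 ≥ 10.4   (fibre)
  88x1 + 82x2 + 69x3 + 1x4 ≤ 200   (sodium)
  23x3 + 10x4 ≥ 48   (vitamin C)
  x1, x2, x3, x4 ≥ 0.
At the optimum only sweet potato, bananas are positive (whole milk, chicken breast = 0). The fibre and vitamin C requirements are met with equality.
That vertex is x3 = 1.635, x4 = 1.039.
Hence cost = 0.41·1.635 + 0.27·1.039 = £0.95088.

£0.951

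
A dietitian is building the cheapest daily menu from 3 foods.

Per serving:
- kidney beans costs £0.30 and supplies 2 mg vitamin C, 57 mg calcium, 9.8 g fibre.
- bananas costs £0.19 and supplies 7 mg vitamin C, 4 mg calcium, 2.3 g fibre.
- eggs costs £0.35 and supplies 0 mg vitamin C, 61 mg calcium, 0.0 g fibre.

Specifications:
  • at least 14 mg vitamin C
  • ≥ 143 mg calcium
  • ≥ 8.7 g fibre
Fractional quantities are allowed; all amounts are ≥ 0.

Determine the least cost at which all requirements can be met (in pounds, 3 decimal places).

£0.974

Let x1 = servings of kidney beans, x2 = servings of bananas, x3 = servings of eggs.
min 0.3x1 + 0.19x2 + 0.35x3 subject to:
  2x1 + 7x2 ≥ 14   (vitamin C)
  57x1 + 4x2 + 61x3 ≥ 143   (calcium)
  9.8x1 + 2.3x2 ≥ 8.7   (fibre)
  x1, x2, x3 ≥ 0.
The minimum-cost mix takes nothing from eggs — only kidney beans, bananas. Binding constraints: vitamin C and calcium.
Solving gives x1 = 2.417, x2 = 1.309.
Cost = 0.3·2.417 + 0.19·1.309 = 0.97381.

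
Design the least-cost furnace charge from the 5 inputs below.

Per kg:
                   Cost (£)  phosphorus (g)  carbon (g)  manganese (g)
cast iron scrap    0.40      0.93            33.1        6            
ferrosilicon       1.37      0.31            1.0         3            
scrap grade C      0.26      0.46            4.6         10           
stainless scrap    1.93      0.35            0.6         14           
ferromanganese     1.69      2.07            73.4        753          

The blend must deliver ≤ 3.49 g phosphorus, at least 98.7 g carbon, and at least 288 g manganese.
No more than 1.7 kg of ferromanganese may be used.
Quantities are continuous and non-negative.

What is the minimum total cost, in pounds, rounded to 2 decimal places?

This is a linear program. Let x1 = kg of cast iron scrap, x2 = kg of ferrosilicon, x3 = kg of scrap grade C, x4 = kg of stainless scrap, x5 = kg of ferromanganese.
min 0.4x1 + 1.37x2 + 0.26x3 + 1.93x4 + 1.69x5 subject to:
  0.93x1 + 0.31x2 + 0.46x3 + 0.35x4 + 2.07x5 ≤ 3.49   (phosphorus)
  33.1x1 + 1x2 + 4.6x3 + 0.6x4 + 73.4x5 ≥ 98.7   (carbon)
  6x1 + 3x2 + 10x3 + 14x4 + 753x5 ≥ 288   (manganese)
  x5 ≤ 1.7
  x1, x2, x3, x4, x5 ≥ 0.
The minimum-cost mix takes nothing from ferrosilicon, scrap grade C, stainless scrap — only cast iron scrap, ferromanganese. Binding constraints: carbon and manganese.
Optimal quantities: cast iron scrap = 2.172 kg, ferromanganese = 0.3652 kg.
Objective = 0.4·2.172 + 1.69·0.3652 = 1.4860.

£1.49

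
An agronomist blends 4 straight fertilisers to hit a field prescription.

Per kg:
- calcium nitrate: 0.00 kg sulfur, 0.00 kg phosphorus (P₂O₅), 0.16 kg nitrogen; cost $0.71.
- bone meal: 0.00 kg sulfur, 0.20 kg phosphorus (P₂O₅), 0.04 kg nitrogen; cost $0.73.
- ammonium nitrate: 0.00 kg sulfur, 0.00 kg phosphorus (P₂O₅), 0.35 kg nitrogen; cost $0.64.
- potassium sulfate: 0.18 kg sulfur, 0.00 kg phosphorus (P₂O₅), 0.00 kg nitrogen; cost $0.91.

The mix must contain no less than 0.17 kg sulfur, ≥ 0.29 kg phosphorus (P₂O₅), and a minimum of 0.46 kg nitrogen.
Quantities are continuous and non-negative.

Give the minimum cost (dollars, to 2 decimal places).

$2.65

Treat it as an LP. Let x1 = kg of calcium nitrate, x2 = kg of bone meal, x3 = kg of ammonium nitrate, x4 = kg of potassium sulfate.
Minimize 0.71x1 + 0.73x2 + 0.64x3 + 0.91x4 with:
  0.18x4 ≥ 0.17   (sulfur)
  0.2x2 ≥ 0.29   (phosphorus (P₂O₅))
  0.16x1 + 0.04x2 + 0.35x3 ≥ 0.46   (nitrogen)
  x1, x2, x3, x4 ≥ 0.
The optimal basis is {bone meal, ammonium nitrate, potassium sulfate}; calcium nitrate drops out. There the sulfur, phosphorus (P₂O₅), nitrogen constraints are tight.
Solving gives x2 = 1.45, x3 = 1.149, x4 = 0.9444.
Objective = 0.73·1.45 + 0.64·1.149 + 0.91·0.9444 = 2.6533.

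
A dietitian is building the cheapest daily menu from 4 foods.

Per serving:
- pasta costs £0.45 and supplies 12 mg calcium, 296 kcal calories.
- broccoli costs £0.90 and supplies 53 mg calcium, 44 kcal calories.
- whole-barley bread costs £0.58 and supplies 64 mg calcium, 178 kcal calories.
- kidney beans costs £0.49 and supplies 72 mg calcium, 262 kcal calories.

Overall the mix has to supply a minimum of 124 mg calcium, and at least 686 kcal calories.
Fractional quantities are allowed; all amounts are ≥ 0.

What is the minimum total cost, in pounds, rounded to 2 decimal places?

This is a linear program. Let x1 = servings of pasta, x2 = servings of broccoli, x3 = servings of whole-barley bread, x4 = servings of kidney beans.
min 0.45x1 + 0.9x2 + 0.58x3 + 0.49x4 s.t.:
  12x1 + 53x2 + 64x3 + 72x4 ≥ 124   (calcium)
  296x1 + 44x2 + 178x3 + 262x4 ≥ 686   (calories)
  x1, x2, x3, x4 ≥ 0.
The optimal basis is {pasta, kidney beans}; broccoli, whole-barley bread drop out. Binding constraints: calcium and calories.
So pasta = 0.9304 servings, kidney beans = 1.567 servings.
Cost = 0.45·0.9304 + 0.49·1.567 = 1.1865.

£1.19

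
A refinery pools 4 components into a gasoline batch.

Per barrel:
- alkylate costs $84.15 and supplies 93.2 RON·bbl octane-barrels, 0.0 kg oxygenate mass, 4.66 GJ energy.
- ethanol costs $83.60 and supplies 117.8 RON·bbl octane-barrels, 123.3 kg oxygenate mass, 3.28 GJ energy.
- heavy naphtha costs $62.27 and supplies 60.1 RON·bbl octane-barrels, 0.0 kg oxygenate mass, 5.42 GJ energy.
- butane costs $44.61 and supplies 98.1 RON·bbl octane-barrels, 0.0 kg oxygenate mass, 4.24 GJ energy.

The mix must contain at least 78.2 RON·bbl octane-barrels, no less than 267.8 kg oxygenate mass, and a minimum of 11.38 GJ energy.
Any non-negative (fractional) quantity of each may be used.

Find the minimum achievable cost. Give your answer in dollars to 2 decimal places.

$226.35

Let x1 = barrels of alkylate, x2 = barrels of ethanol, x3 = barrels of heavy naphtha, x4 = barrels of butane.
min 84.15x1 + 83.6x2 + 62.27x3 + 44.61x4 subject to:
  93.2x1 + 117.8x2 + 60.1x3 + 98.1x4 ≥ 78.2   (octane-barrels)
  123.3x2 ≥ 267.8   (oxygenate mass)
  4.66x1 + 3.28x2 + 5.42x3 + 4.24x4 ≥ 11.38   (energy)
  x1, x2, x3, x4 ≥ 0.
The minimum-cost mix takes nothing from alkylate, heavy naphtha — only ethanol, butane. There the oxygenate mass and energy constraints are tight.
So ethanol = 2.1719 barrels, butane = 1.0038 barrels.
Cost = 83.6·2.1719 + 44.61·1.0038 = 226.3504.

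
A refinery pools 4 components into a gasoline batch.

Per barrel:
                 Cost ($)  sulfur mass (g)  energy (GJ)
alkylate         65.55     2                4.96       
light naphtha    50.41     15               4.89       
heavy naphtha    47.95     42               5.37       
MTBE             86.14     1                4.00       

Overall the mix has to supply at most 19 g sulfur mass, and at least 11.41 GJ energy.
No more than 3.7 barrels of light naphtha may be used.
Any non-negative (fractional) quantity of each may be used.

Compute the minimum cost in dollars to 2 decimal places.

This is a linear program. Let x1 = barrels of alkylate, x2 = barrels of light naphtha, x3 = barrels of heavy naphtha, x4 = barrels of MTBE.
Minimize 65.55x1 + 50.41x2 + 47.95x3 + 86.14x4 subject to:
  2x1 + 15x2 + 42x3 + 1x4 ≤ 19   (sulfur mass)
  4.96x1 + 4.89x2 + 5.37x3 + 4x4 ≥ 11.41   (energy)
  x2 ≤ 3.7
  x1, x2, x3, x4 ≥ 0.
The cheapest feasible vertex uses only alkylate, light naphtha; heavy naphtha, MTBE are not used. Binding constraints: sulfur mass and energy.
That vertex is x1 = 1.211, x2 = 1.105.
Objective = 65.55·1.211 + 50.41·1.105 = 135.0841.

$135.08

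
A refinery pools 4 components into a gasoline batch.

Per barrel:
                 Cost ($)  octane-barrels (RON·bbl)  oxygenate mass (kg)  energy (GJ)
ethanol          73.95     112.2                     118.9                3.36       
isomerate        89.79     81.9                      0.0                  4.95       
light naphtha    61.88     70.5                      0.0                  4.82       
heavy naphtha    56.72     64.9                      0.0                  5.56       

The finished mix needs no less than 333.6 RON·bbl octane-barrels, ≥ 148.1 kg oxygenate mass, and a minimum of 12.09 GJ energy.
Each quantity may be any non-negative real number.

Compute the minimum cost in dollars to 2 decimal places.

$227.97

Set it up as a linear program. Let x1 = barrels of ethanol, x2 = barrels of isomerate, x3 = barrels of light naphtha, x4 = barrels of heavy naphtha.
Minimize 73.95x1 + 89.79x2 + 61.88x3 + 56.72x4 with:
  112.2x1 + 81.9x2 + 70.5x3 + 64.9x4 ≥ 333.6   (octane-barrels)
  118.9x1 ≥ 148.1   (oxygenate mass)
  3.36x1 + 4.95x2 + 4.82x3 + 5.56x4 ≥ 12.09   (energy)
  x1, x2, x3, x4 ≥ 0.
The cheapest feasible vertex uses only ethanol, heavy naphtha; isomerate, light naphtha are not used. Binding constraints: octane-barrels and energy.
So ethanol = 2.6374 barrels, heavy naphtha = 0.58063 barrels.
Cost = 73.95·2.6374 + 56.72·0.58063 = 227.9691.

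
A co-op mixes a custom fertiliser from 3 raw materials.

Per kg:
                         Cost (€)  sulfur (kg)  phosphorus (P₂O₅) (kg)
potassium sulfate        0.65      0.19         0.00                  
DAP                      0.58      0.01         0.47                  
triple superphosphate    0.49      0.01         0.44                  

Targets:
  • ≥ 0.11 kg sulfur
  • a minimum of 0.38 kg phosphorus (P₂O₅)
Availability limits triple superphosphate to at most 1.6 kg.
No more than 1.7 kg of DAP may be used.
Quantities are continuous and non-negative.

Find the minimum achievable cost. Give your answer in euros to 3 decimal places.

Let x1 = kg of potassium sulfate, x2 = kg of DAP, x3 = kg of triple superphosphate.
Minimise 0.65x1 + 0.58x2 + 0.49x3 with:
  0.19x1 + 0.01x2 + 0.01x3 ≥ 0.11   (sulfur)
  0.47x2 + 0.44x3 ≥ 0.38   (phosphorus (P₂O₅))
  x3 ≤ 1.6
  x2 ≤ 1.7
  x1, x2, x3 ≥ 0.
The optimal basis is {potassium sulfate, triple superphosphate}; DAP drops out. The sulfur and phosphorus (P₂O₅) requirements are met with equality.
That vertex is x1 = 0.5335, x3 = 0.8636.
Total cost: 0.65·0.5335 + 0.49·0.8636 = 0.76994.

€0.770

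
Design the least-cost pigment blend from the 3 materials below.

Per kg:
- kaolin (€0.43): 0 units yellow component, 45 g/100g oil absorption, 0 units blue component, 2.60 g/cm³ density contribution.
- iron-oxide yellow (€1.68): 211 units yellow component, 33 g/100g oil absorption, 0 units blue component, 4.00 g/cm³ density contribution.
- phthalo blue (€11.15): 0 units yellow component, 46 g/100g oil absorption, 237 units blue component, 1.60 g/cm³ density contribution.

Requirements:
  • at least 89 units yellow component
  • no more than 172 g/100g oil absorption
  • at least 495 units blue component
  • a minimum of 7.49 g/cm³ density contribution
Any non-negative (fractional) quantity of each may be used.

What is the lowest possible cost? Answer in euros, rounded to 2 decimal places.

€24.40

Let x1 = kg of kaolin, x2 = kg of iron-oxide yellow, x3 = kg of phthalo blue.
min 0.43x1 + 1.68x2 + 11.15x3 s.t.:
  211x2 ≥ 89   (yellow component)
  45x1 + 33x2 + 46x3 ≤ 172   (oil absorption)
  237x3 ≥ 495   (blue component)
  2.6x1 + 4x2 + 1.6x3 ≥ 7.49   (density contribution)
  x1, x2, x3 ≥ 0.
All 3 inputs are positive at the optimum. There the yellow component, blue component, density contribution constraints are tight.
Optimal quantities: kaolin = 0.94655 kg, iron-oxide yellow = 0.4218 kg, phthalo blue = 2.0886 kg.
Cost = 0.43·0.94655 + 1.68·0.4218 + 11.15·2.0886 = 24.4035.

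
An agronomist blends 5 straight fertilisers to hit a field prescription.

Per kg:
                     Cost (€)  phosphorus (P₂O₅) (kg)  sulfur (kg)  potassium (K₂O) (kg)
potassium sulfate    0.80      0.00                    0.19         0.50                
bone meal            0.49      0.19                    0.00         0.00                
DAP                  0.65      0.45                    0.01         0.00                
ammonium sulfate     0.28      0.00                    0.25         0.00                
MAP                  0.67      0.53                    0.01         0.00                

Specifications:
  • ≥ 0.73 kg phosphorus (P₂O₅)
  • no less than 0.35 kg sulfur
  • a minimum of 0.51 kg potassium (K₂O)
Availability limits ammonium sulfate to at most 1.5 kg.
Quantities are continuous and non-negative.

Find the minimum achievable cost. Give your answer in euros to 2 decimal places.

€1.90

Set it up as a linear program. Let x1 = kg of potassium sulfate, x2 = kg of bone meal, x3 = kg of DAP, x4 = kg of ammonium sulfate, x5 = kg of MAP.
min 0.8x1 + 0.49x2 + 0.65x3 + 0.28x4 + 0.67x5 s.t.:
  0.19x2 + 0.45x3 + 0.53x5 ≥ 0.73   (phosphorus (P₂O₅))
  0.19x1 + 0.01x3 + 0.25x4 + 0.01x5 ≥ 0.35   (sulfur)
  0.5x1 ≥ 0.51   (potassium (K₂O))
  x4 ≤ 1.5
  x1, x2, x3, x4, x5 ≥ 0.
At the optimum only potassium sulfate, ammonium sulfate, MAP are positive (bone meal, DAP = 0). There the phosphorus (P₂O₅), sulfur, potassium (K₂O) constraints are tight.
Solving gives x1 = 1.02, x4 = 0.5697, x5 = 1.377.
Hence cost = 0.8·1.02 + 0.28·0.5697 + 0.67·1.377 = €1.8981.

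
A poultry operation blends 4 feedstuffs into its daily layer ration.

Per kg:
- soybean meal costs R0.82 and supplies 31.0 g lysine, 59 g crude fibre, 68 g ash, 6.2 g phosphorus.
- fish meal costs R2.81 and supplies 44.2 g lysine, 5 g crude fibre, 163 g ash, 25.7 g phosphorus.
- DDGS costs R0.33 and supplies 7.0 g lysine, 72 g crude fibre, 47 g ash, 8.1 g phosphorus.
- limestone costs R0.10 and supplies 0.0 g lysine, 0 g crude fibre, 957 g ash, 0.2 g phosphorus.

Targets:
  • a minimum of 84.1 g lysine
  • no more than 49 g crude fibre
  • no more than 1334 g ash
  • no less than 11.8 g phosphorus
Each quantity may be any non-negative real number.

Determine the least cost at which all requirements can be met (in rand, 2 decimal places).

R4.53

Treat it as an LP. Let x1 = kg of soybean meal, x2 = kg of fish meal, x3 = kg of DDGS, x4 = kg of limestone.
min 0.82x1 + 2.81x2 + 0.33x3 + 0.1x4 with:
  31x1 + 44.2x2 + 7x3 ≥ 84.1   (lysine)
  59x1 + 5x2 + 72x3 ≤ 49   (crude fibre)
  68x1 + 163x2 + 47x3 + 957x4 ≤ 1334   (ash)
  6.2x1 + 25.7x2 + 8.1x3 + 0.2x4 ≥ 11.8   (phosphorus)
  x1, x2, x3, x4 ≥ 0.
The optimal basis is {soybean meal, fish meal}; DDGS, limestone drop out. There the lysine and crude fibre constraints are tight.
So soybean meal = 0.7116 kg, fish meal = 1.404 kg.
Cost = 0.82·0.7116 + 2.81·1.404 = 4.5288.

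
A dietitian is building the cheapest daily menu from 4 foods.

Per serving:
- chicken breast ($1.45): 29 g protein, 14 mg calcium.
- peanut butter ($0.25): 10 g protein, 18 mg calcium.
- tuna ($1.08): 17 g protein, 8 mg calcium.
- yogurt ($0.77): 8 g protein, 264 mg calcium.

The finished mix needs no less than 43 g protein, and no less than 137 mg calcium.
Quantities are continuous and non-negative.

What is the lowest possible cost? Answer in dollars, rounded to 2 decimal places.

Set it up as a linear program. Let x1 = servings of chicken breast, x2 = servings of peanut butter, x3 = servings of tuna, x4 = servings of yogurt.
Minimize 1.45x1 + 0.25x2 + 1.08x3 + 0.77x4 subject to:
  29x1 + 10x2 + 17x3 + 8x4 ≥ 43   (protein)
  14x1 + 18x2 + 8x3 + 264x4 ≥ 137   (calcium)
  x1, x2, x3, x4 ≥ 0.
The cheapest feasible vertex uses only peanut butter, yogurt; chicken breast, tuna are not used. There the protein and calcium constraints are tight.
Optimal quantities: peanut butter = 4.109 servings, yogurt = 0.2388 servings.
Total cost: 0.25·4.109 + 0.77·0.2388 = 1.2111.

$1.21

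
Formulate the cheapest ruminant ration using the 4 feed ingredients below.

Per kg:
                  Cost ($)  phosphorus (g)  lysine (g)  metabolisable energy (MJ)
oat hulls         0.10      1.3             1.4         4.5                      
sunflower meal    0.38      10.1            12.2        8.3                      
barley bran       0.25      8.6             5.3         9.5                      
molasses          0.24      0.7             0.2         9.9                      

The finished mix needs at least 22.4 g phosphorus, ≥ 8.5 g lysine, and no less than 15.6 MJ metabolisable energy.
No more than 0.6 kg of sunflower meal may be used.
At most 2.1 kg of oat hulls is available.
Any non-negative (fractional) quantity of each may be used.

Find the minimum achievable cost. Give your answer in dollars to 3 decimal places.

$0.651

Treat it as an LP. Let x1 = kg of oat hulls, x2 = kg of sunflower meal, x3 = kg of barley bran, x4 = kg of molasses.
Minimize 0.1x1 + 0.38x2 + 0.25x3 + 0.24x4 subject to:
  1.3x1 + 10.1x2 + 8.6x3 + 0.7x4 ≥ 22.4   (phosphorus)
  1.4x1 + 12.2x2 + 5.3x3 + 0.2x4 ≥ 8.5   (lysine)
  4.5x1 + 8.3x2 + 9.5x3 + 9.9x4 ≥ 15.6   (metabolisable energy)
  x2 ≤ 0.6
  x1 ≤ 2.1
  x1, x2, x3, x4 ≥ 0.
The optimal basis is {barley bran}; oat hulls, sunflower meal, molasses drop out. Binding constraint: phosphorus.
Solving gives x3 = 2.605.
Objective = 0.25·2.605 = 0.65125.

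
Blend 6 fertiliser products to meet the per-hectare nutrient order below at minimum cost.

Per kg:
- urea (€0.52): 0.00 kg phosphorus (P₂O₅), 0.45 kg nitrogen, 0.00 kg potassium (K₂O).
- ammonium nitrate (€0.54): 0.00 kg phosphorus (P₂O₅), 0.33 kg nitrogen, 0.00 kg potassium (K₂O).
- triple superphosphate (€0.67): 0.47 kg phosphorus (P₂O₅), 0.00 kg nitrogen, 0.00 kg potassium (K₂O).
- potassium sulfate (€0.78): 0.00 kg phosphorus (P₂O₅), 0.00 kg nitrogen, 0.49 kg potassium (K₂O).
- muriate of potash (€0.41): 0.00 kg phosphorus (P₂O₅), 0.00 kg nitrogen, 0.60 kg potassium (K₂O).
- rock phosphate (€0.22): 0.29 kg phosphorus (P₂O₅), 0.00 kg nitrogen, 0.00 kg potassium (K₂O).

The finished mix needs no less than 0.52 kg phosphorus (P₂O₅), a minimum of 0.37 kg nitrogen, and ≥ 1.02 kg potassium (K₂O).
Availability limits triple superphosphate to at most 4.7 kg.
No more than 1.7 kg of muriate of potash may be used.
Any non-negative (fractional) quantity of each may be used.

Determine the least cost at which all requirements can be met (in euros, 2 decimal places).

€1.52

Let x1 = kg of urea, x2 = kg of ammonium nitrate, x3 = kg of triple superphosphate, x4 = kg of potassium sulfate, x5 = kg of muriate of potash, x6 = kg of rock phosphate.
Minimise 0.52x1 + 0.54x2 + 0.67x3 + 0.78x4 + 0.41x5 + 0.22x6 with:
  0.47x3 + 0.29x6 ≥ 0.52   (phosphorus (P₂O₅))
  0.45x1 + 0.33x2 ≥ 0.37   (nitrogen)
  0.49x4 + 0.6x5 ≥ 1.02   (potassium (K₂O))
  x3 ≤ 4.7
  x5 ≤ 1.7
  x1, x2, x3, x4, x5, x6 ≥ 0.
The optimal basis is {urea, muriate of potash, rock phosphate}; ammonium nitrate, triple superphosphate, potassium sulfate drop out. The phosphorus (P₂O₅), nitrogen, potassium (K₂O), the muriate of potash cap requirements are met with equality.
Optimal quantities: urea = 0.8222 kg, muriate of potash = 1.7 kg, rock phosphate = 1.793 kg.
Cost = 0.52·0.8222 + 0.41·1.7 + 0.22·1.793 = 1.5190.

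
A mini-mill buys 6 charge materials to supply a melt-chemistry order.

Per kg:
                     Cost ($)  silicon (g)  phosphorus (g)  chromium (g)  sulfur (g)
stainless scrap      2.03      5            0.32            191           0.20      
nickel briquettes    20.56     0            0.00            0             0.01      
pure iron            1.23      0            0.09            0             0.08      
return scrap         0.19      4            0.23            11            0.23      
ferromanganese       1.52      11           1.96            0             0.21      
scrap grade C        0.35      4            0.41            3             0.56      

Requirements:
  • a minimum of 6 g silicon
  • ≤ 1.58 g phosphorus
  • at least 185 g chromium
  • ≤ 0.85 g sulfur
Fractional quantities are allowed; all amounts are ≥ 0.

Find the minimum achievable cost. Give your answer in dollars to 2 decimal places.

Set it up as a linear program. Let x1 = kg of stainless scrap, x2 = kg of nickel briquettes, x3 = kg of pure iron, x4 = kg of return scrap, x5 = kg of ferromanganese, x6 = kg of scrap grade C.
Minimise 2.03x1 + 20.56x2 + 1.23x3 + 0.19x4 + 1.52x5 + 0.35x6 s.t.:
  5x1 + 4x4 + 11x5 + 4x6 ≥ 6   (silicon)
  0.32x1 + 0.09x3 + 0.23x4 + 1.96x5 + 0.41x6 ≤ 1.58   (phosphorus)
  191x1 + 11x4 + 3x6 ≥ 185   (chromium)
  0.2x1 + 0.01x2 + 0.08x3 + 0.23x4 + 0.21x5 + 0.56x6 ≤ 0.85   (sulfur)
  x1, x2, x3, x4, x5, x6 ≥ 0.
The cheapest feasible vertex uses only stainless scrap, return scrap; nickel briquettes, pure iron, ferromanganese, scrap grade C are not used. The silicon and chromium requirements are met with equality.
Solving gives x1 = 0.9506, x4 = 0.3117.
Objective = 2.03·0.9506 + 0.19·0.3117 = 1.9889.

$1.99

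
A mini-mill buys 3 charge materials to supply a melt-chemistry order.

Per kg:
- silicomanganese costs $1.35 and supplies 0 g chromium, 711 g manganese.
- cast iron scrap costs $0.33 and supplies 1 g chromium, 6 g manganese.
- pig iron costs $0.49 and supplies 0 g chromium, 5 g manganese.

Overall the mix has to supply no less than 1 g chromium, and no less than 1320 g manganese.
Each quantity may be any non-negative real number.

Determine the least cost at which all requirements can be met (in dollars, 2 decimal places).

Treat it as an LP. Let x1 = kg of silicomanganese, x2 = kg of cast iron scrap, x3 = kg of pig iron.
Minimize 1.35x1 + 0.33x2 + 0.49x3 s.t.:
  1x2 ≥ 1   (chromium)
  711x1 + 6x2 + 5x3 ≥ 1320   (manganese)
  x1, x2, x3 ≥ 0.
The minimum-cost mix takes nothing from pig iron — only silicomanganese, cast iron scrap. There the chromium and manganese constraints are tight.
Optimal quantities: silicomanganese = 1.848 kg, cast iron scrap = 1 kg.
Cost = 1.35·1.848 + 0.33·1 = 2.8248.

$2.82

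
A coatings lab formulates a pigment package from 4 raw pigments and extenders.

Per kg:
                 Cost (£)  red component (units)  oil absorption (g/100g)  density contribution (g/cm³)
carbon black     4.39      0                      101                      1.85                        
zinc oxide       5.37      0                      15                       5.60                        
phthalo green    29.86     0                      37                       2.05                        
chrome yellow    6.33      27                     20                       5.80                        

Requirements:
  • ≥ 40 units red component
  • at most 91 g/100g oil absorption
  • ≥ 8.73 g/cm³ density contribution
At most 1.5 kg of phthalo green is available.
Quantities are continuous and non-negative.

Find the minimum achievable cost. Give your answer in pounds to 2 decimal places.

Let x1 = kg of carbon black, x2 = kg of zinc oxide, x3 = kg of phthalo green, x4 = kg of chrome yellow.
min 4.39x1 + 5.37x2 + 29.86x3 + 6.33x4 s.t.:
  27x4 ≥ 40   (red component)
  101x1 + 15x2 + 37x3 + 20x4 ≤ 91   (oil absorption)
  1.85x1 + 5.6x2 + 2.05x3 + 5.8x4 ≥ 8.73   (density contribution)
  x3 ≤ 1.5
  x1, x2, x3, x4 ≥ 0.
At the optimum only zinc oxide, chrome yellow are positive (carbon black, phthalo green = 0). The red component and density contribution requirements are met with equality.
Solving gives x2 = 0.02454, x4 = 1.481.
Hence cost = 5.37·0.02454 + 6.33·1.481 = £9.5065.

£9.51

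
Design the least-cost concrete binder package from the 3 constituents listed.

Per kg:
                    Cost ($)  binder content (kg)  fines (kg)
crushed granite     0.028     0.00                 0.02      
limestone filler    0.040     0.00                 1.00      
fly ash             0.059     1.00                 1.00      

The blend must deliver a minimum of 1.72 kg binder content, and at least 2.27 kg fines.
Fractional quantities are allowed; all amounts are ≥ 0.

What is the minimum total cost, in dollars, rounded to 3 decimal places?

This is a linear program. Let x1 = kg of crushed granite, x2 = kg of limestone filler, x3 = kg of fly ash.
Minimize 0.028x1 + 0.04x2 + 0.059x3 subject to:
  1x3 ≥ 1.72   (binder content)
  0.02x1 + 1x2 + 1x3 ≥ 2.27   (fines)
  x1, x2, x3 ≥ 0.
The minimum-cost mix takes nothing from crushed granite — only limestone filler, fly ash. There the binder content and fines constraints are tight.
So limestone filler = 0.55 kg, fly ash = 1.72 kg.
Total cost: 0.04·0.55 + 0.059·1.72 = 0.12348.

$0.123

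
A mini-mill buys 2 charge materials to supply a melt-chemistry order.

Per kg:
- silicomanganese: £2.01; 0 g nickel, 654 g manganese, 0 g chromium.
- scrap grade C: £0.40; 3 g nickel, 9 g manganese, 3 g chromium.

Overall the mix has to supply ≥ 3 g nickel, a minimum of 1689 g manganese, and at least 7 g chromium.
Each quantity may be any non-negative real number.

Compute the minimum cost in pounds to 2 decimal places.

Set it up as a linear program. Let x1 = kg of silicomanganese, x2 = kg of scrap grade C.
Minimize 2.01x1 + 0.4x2 subject to:
  3x2 ≥ 3   (nickel)
  654x1 + 9x2 ≥ 1689   (manganese)
  3x2 ≥ 7   (chromium)
  x1, x2 ≥ 0.
Both inputs are positive at the optimum. The manganese and chromium requirements are met with equality.
So silicomanganese = 2.55 kg, scrap grade C = 2.333 kg.
Objective = 2.01·2.55 + 0.4·2.333 = 6.0587.

£6.06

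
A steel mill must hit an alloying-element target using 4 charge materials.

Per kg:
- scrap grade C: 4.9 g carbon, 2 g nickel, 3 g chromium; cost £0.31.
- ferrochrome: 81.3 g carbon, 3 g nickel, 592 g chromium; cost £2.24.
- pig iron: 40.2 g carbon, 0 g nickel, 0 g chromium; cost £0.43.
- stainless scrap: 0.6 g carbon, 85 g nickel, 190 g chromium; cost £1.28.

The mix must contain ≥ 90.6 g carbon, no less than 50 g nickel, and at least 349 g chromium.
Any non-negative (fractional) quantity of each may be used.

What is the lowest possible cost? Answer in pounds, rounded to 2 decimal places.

Let x1 = kg of scrap grade C, x2 = kg of ferrochrome, x3 = kg of pig iron, x4 = kg of stainless scrap.
Minimise 0.31x1 + 2.24x2 + 0.43x3 + 1.28x4 s.t.:
  4.9x1 + 81.3x2 + 40.2x3 + 0.6x4 ≥ 90.6   (carbon)
  2x1 + 3x2 + 85x4 ≥ 50   (nickel)
  3x1 + 592x2 + 190x4 ≥ 349   (chromium)
  x1, x2, x3, x4 ≥ 0.
At the optimum only ferrochrome, pig iron, stainless scrap are positive (scrap grade C = 0). There the carbon, nickel, chromium constraints are tight.
Solving gives x2 = 0.4053, x3 = 1.425, x4 = 0.5739.
Cost = 2.24·0.4053 + 0.43·1.425 + 1.28·0.5739 = 2.2552.

£2.26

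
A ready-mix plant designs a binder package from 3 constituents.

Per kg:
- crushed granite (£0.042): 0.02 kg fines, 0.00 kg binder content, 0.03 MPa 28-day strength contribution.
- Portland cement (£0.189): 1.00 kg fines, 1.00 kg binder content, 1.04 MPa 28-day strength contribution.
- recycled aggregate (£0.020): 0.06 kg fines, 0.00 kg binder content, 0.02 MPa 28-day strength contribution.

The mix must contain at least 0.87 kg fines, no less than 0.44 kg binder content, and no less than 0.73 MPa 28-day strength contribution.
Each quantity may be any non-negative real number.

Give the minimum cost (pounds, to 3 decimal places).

Let x1 = kg of crushed granite, x2 = kg of Portland cement, x3 = kg of recycled aggregate.
min 0.042x1 + 0.189x2 + 0.02x3 subject to:
  0.02x1 + 1x2 + 0.06x3 ≥ 0.87   (fines)
  1x2 ≥ 0.44   (binder content)
  0.03x1 + 1.04x2 + 0.02x3 ≥ 0.73   (28-day strength contribution)
  x1, x2, x3 ≥ 0.
The optimal basis is {Portland cement}; crushed granite, recycled aggregate drop out. There the fines constraint is tight.
That vertex is x2 = 0.87.
Cost = 0.189·0.87 = 0.16443.

£0.164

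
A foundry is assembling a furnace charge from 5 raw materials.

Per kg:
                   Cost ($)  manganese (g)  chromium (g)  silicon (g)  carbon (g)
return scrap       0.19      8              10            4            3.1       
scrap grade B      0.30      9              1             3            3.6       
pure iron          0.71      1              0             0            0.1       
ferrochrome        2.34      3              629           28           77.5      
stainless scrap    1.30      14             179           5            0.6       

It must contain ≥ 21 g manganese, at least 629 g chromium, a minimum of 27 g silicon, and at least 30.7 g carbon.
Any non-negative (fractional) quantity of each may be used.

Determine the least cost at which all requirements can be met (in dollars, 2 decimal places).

$2.69

This is a linear program. Let x1 = kg of return scrap, x2 = kg of scrap grade B, x3 = kg of pure iron, x4 = kg of ferrochrome, x5 = kg of stainless scrap.
min 0.19x1 + 0.3x2 + 0.71x3 + 2.34x4 + 1.3x5 subject to:
  8x1 + 9x2 + 1x3 + 3x4 + 14x5 ≥ 21   (manganese)
  10x1 + 1x2 + 629x4 + 179x5 ≥ 629   (chromium)
  4x1 + 3x2 + 28x4 + 5x5 ≥ 27   (silicon)
  3.1x1 + 3.6x2 + 0.1x3 + 77.5x4 + 0.6x5 ≥ 30.7   (carbon)
  x1, x2, x3, x4, x5 ≥ 0.
The cheapest feasible vertex uses only return scrap, ferrochrome; scrap grade B, pure iron, stainless scrap are not used. The manganese and chromium requirements are met with equality.
Solving gives x1 = 2.263, x4 = 0.964.
Hence cost = 0.19·2.263 + 2.34·0.964 = $2.6857.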